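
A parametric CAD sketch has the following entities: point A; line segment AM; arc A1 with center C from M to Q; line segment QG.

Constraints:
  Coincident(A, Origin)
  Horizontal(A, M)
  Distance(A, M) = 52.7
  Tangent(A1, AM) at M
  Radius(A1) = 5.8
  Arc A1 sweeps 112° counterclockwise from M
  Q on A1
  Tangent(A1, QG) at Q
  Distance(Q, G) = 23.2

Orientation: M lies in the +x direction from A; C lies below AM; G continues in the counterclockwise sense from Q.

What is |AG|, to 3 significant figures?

63.3

A is at the origin; AM is horizontal with |AM| = 52.7 and M on the +x side, so M = (52.7, 0.00). The tangent condition forces CM to be normal to AM, so C = M + (0, -5.8) = (52.7, -5.80). On A1, M sits at bearing 90° from C; a 112° counterclockwise sweep puts Q at bearing 202°, so Q = C + 5.8·(cos 202°, sin 202°) = (47.3, -7.97). Tangency of A1 to QG means the radius CQ is perpendicular to QG, so QG runs along (−sin 202°, cos 202°); with |QG| = 23.2, G = (56.0, -29.5). Then |AG| = |G − A| = 63.3.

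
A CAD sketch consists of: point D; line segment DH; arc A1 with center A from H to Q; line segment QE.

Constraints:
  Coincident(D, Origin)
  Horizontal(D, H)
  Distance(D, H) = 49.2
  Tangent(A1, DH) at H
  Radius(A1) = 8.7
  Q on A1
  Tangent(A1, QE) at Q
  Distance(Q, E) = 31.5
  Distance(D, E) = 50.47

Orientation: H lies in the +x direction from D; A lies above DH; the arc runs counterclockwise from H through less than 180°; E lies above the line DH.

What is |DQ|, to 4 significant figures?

57.41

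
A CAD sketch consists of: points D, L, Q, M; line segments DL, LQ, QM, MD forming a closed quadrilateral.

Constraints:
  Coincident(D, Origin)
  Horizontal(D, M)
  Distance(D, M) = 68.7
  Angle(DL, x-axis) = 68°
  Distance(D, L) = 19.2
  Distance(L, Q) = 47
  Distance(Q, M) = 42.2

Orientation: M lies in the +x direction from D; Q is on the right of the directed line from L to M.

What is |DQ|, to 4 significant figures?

39.16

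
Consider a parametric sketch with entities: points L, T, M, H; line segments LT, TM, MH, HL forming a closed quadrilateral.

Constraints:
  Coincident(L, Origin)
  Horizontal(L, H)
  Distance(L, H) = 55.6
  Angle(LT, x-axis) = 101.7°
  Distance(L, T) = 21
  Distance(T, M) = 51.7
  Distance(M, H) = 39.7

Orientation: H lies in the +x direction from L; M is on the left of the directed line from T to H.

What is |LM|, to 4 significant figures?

58.48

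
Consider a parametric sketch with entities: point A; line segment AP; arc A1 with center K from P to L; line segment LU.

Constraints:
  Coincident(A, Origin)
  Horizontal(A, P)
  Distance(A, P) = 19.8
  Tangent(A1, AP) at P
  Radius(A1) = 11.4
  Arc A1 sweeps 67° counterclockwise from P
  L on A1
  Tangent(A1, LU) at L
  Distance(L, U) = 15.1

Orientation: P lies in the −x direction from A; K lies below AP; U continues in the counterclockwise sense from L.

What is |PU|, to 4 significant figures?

26.52

A is at the origin; A and P share the same y with |AP| = 19.8 and P on the −x side, so P = (-19.80, 0.000). The tangent condition forces KP to be normal to AP, so K = P + (0, -11.4) = (-19.80, -11.40). On A1, P sits at bearing 90° from K; a 67° counterclockwise sweep puts L at bearing 157°, so L = K + 11.4·(cos 157°, sin 157°) = (-30.29, -6.946). Tangency of A1 to LU means the radius KL is perpendicular to LU, so LU runs along (−sin 157°, cos 157°); with |LU| = 15.1, U = (-36.19, -20.85). Then |PU| = |U − P| = 26.52.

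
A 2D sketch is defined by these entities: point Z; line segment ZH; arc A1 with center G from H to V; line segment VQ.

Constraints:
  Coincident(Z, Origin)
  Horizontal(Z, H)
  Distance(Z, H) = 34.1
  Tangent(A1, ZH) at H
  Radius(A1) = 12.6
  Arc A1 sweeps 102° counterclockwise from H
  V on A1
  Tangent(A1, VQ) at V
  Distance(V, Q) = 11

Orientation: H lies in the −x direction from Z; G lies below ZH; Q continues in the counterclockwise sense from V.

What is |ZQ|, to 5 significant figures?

51.216

Z is at the origin; Z and H share the same y with |ZH| = 34.1 and H on the −x side, so H = (-34.100, 0.0000). The tangent condition forces GH to be normal to ZH, so G = H + (0, -12.6) = (-34.100, -12.600). On A1, H sits at bearing 90° from G; a 102° counterclockwise sweep puts V at bearing 192°, so V = G + 12.6·(cos 192°, sin 192°) = (-46.425, -15.220). Since A1 is tangent to VQ there, GV ⟂ VQ, so VQ runs along (−sin 192°, cos 192°); with |VQ| = 11.0, Q = (-44.138, -25.979). Then |ZQ| = |Q − Z| = 51.216.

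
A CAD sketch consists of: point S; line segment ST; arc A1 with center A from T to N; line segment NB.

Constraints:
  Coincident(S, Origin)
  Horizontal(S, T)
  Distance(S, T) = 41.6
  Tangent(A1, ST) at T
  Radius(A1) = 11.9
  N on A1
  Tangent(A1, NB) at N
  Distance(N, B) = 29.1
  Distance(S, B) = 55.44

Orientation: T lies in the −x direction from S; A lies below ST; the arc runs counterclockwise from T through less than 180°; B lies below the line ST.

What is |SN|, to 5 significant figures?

54.722

Checks: |AN| = 11.90 ✓; ∠(AN, NB) = 90.00° ✓; |NB| = 29.10 ✓; |SB| = 55.44 ✓.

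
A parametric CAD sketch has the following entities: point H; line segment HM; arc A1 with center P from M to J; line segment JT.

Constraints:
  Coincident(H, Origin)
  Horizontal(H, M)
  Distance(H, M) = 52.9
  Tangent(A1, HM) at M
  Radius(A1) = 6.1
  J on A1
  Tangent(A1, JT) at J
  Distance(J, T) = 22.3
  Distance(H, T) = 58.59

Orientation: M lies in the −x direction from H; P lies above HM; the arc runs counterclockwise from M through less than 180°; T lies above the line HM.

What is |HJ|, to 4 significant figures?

47.44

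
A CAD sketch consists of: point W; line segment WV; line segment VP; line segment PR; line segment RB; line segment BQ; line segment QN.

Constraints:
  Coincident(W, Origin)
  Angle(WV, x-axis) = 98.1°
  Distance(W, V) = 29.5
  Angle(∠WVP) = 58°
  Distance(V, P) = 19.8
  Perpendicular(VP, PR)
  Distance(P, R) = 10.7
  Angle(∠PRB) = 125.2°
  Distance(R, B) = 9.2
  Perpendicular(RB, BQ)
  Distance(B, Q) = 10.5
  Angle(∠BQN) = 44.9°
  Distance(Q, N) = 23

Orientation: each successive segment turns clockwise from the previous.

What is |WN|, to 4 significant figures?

19.02

W is at the origin; WV runs at 98.1° with length 29.5, so V = (-4.157, 29.21). ∠WVP = 58.0° gives VP at -23.90° from the x-axis; with |VP| = 19.8, P = (13.95, 21.18). VP ⟂ PR, so PR runs at -113.9°; with |PR| = 10.7, R = (9.611, 11.40). ∠PRB = 125.2° gives RB at -168.7° from the x-axis; with |RB| = 9.2, B = (0.5890, 9.599). The perpendicularity gives BQ at right angles to RB, so BQ runs at 101.3°; with |BQ| = 10.5, Q = (-1.468, 19.90). ∠BQN = 44.9° gives QN at -33.80° from the x-axis; with |QN| = 23.0, N = (17.64, 7.100). Then |WN| = |N − W| = 19.02.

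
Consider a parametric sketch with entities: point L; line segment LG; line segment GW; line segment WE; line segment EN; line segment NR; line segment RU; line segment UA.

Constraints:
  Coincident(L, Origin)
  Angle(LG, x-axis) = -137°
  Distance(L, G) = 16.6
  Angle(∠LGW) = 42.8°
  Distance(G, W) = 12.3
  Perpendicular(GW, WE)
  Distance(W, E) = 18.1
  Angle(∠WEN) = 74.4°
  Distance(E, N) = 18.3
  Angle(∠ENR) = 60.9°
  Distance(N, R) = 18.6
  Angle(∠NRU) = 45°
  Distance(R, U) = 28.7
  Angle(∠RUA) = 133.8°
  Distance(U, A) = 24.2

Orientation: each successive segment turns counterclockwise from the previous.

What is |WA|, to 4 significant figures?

50.44

L is at the origin; LG runs at -137.0° with length 16.6, so G = (-12.14, -11.32). ∠LGW = 42.8° gives GW at 0.2000° from the x-axis; with |GW| = 12.3, W = (0.1595, -11.28). The perpendicularity gives WE at right angles to GW, so WE runs at 90.20°; with |WE| = 18.1, E = (0.09627, 6.822). ∠WEN = 74.4° gives EN at -164.2° from the x-axis; with |EN| = 18.3, N = (-17.51, 1.839). ∠ENR = 60.9° gives NR at -45.10° from the x-axis; with |NR| = 18.6, R = (-4.383, -11.34). ∠NRU = 45.0° gives RU at 89.90° from the x-axis; with |RU| = 28.7, U = (-4.333, 17.36). ∠RUA = 133.8° gives UA at 136.1° from the x-axis; with |UA| = 24.2, A = (-21.77, 34.14). Then |WA| = |A − W| = 50.44.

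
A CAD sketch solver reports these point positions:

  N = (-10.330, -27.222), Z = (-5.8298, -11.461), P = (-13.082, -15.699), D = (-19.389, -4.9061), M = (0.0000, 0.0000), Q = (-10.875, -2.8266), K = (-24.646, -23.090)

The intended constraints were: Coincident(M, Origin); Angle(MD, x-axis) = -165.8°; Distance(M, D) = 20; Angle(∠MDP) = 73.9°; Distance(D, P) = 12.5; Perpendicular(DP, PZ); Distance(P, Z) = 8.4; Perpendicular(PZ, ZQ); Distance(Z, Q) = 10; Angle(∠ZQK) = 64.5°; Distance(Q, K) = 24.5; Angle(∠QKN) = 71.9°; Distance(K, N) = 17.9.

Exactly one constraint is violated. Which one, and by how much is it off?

Distance(K, N) = 17.9 — off by 3.00.

M = (0.00, 0.00) ✓; MD at -165.8° ✓; |MD| = 20.00 ✓; ∠MDP = 73.90° ✓; |DP| = 12.50 ✓; ∠(DP, PZ) = 90.00° ✓; |PZ| = 8.400 ✓; ∠(PZ, ZQ) = 90.00° ✓; |ZQ| = 10.00 ✓; ∠ZQK = 64.50° ✓; |QK| = 24.50 ✓; ∠QKN = 71.90° ✓; |KN| = 14.90 ✗.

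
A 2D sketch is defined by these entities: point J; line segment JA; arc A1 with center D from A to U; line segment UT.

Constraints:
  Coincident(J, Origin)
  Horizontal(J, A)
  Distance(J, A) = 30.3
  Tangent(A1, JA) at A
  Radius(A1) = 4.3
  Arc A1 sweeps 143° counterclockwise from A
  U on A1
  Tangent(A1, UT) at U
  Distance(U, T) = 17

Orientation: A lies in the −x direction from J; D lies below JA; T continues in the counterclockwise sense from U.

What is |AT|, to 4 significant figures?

21.06

J is at the origin; J and A share the same y with |JA| = 30.3 and A on the −x side, so A = (-30.30, 0.000). A1 meets JA tangentially, so DA is at right angles to JA, so D = A + (0, -4.3) = (-30.30, -4.300). On A1, A sits at bearing 90° from D; a 143° counterclockwise sweep puts U at bearing 233°, so U = D + 4.3·(cos 233°, sin 233°) = (-32.89, -7.734). Since A1 is tangent to UT there, DU ⟂ UT, so UT runs along (−sin 233°, cos 233°); with |UT| = 17.0, T = (-19.31, -17.96). Then |AT| = |T − A| = 21.06.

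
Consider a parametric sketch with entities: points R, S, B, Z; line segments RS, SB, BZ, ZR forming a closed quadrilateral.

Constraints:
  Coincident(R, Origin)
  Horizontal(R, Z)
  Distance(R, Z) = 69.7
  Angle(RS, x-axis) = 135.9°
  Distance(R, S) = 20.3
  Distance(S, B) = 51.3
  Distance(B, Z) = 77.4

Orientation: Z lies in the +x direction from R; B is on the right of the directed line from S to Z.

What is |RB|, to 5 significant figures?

34.881

Checks: |SB| = 51.30 ✓; |BZ| = 77.40 ✓.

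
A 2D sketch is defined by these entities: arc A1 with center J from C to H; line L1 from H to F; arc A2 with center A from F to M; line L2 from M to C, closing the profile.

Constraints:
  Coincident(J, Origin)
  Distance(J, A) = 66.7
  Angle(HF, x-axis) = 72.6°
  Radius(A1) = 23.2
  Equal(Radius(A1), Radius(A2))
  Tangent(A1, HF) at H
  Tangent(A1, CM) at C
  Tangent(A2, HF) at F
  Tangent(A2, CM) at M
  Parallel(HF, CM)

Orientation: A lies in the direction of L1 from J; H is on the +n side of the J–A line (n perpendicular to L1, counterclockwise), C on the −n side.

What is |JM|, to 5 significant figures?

70.620

The slot axis is L1's direction at 72.6°, so u = (cos 72.6°, sin 72.6°) = (0.29904, 0.95424) and n = (−sin 72.6°, cos 72.6°) = (-0.95424, 0.29904). J is at the origin and A lies 66.7 along u from J, so A = 66.7·u = (19.946, 63.648). Tangency of A1 to both parallel lines with radius 23.2 puts H and C at J ± 23.2·n: H = (-22.138, 6.9377), C = (22.138, -6.9377). Equal radii place F and M the same way about A: F = A + 23.2·n = (-2.1924, 70.586), M = A − 23.2·n = (42.084, 56.710). Then |JM| = |M − J| = 70.620.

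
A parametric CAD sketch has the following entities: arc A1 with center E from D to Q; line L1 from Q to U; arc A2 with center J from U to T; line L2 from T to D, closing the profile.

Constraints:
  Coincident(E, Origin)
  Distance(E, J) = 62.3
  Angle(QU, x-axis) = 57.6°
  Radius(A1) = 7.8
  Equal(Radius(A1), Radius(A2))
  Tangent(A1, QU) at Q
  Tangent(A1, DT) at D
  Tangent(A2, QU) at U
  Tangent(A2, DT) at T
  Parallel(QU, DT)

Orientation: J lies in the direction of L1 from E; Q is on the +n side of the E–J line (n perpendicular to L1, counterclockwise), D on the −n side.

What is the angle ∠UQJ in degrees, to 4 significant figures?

7.136°

The slot axis is L1's direction at 57.6°, so u = (cos 57.6°, sin 57.6°) = (0.5358, 0.8443) and n = (−sin 57.6°, cos 57.6°) = (-0.8443, 0.5358). E is at the origin and J lies 62.3 along u from E, so J = 62.3·u = (33.38, 52.60). Tangency of A1 to both parallel lines with radius 7.8 puts Q and D at E ± 7.8·n: Q = (-6.586, 4.179), D = (6.586, -4.179). Equal radii place U and T the same way about J: U = J + 7.8·n = (26.80, 56.78), T = J − 7.8·n = (39.97, 48.42). Then cos ∠UQJ = QU·QJ / (|QU||QJ|), giving 7.136°.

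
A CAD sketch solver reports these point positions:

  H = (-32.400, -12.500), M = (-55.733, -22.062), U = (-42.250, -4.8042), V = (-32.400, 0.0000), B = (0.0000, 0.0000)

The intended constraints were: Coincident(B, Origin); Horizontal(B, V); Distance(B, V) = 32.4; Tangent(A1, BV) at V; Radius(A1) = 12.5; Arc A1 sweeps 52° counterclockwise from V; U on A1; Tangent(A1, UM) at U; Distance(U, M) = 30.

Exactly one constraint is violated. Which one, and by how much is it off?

Distance(U, M) = 30 — off by 8.10.

B = (0.00, 0.00) ✓; B.y = 0.00, V.y = 0.00 ✓; |BV| = 32.40 ✓; ∠(HV, VB) = 90.00° ✓; |HV| = 12.50 ✓; bearing(H→U) − bearing(H→V) = 52.00° ✓; |HU| = 12.50 ✓; ∠(HU, UM) = 90.00° ✓; |UM| = 21.90 ✗.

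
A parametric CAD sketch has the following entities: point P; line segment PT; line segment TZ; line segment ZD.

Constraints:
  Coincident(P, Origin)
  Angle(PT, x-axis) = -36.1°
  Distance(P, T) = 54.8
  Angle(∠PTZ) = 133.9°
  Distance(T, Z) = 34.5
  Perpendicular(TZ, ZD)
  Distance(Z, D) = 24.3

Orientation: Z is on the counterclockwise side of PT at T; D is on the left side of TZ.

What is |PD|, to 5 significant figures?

74.072

P is at the origin; PT runs at -36.1° with length 54.8, so T = 54.8·(cos -36.1°, sin -36.1°) = (44.278, -32.288). ∠PTZ = 133.9°, so TZ runs at -36.1° + (180° − 133.9°) = 10.000° from the x-axis; with |TZ| = 34.5, Z = T + 34.5·(cos 10.000°, sin 10.000°) = (78.254, -26.297). The perpendicularity gives ZD at right angles to TZ; with |ZD| = 24.3 on the left of TZ, D = Z + 24.3·(-0.17365, 0.98481) = (74.034, -2.3663). Then |PD| = |D − P| = 74.072.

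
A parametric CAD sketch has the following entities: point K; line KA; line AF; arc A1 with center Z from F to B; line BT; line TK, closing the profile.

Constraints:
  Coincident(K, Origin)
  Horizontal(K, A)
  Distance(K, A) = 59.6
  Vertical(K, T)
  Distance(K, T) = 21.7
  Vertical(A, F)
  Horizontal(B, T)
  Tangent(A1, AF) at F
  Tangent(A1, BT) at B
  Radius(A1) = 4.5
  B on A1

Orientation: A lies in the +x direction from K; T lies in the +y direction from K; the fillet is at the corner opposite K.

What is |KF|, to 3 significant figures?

62.0

The virtual corner opposite K is at (59.6, 21.7). Tangency of A1 to AF means the radius ZF is perpendicular to AF and A1 meets BT tangentially, so ZB is at right angles to BT, with radius 4.5, so the center Z sits 4.5 in from both sides at Z = (55.1, 17.2). That places the tangent points at F = (59.6, 17.2) on AF and B = (55.1, 21.7) on BT. Then |KF| = |F − K| = 62.0.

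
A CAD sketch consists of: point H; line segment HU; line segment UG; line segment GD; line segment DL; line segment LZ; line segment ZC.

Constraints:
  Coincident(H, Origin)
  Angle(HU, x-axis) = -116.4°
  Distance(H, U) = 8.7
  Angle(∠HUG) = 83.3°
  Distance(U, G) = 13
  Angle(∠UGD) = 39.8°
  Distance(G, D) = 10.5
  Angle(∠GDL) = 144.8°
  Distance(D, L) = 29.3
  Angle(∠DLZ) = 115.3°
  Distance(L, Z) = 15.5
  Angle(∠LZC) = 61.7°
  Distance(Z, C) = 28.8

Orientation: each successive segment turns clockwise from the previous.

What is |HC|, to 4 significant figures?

14.44

H is at the origin; HU runs at -116.4° with length 8.7, so U = (-3.868, -7.793). ∠HUG = 83.3° gives UG at 146.9° from the x-axis; with |UG| = 13.0, G = (-14.76, -0.6934). ∠UGD = 39.8° gives GD at 6.700° from the x-axis; with |GD| = 10.5, D = (-4.330, 0.5317). ∠GDL = 144.8° gives DL at -28.50° from the x-axis; with |DL| = 29.3, L = (21.42, -13.45). ∠DLZ = 115.3° gives LZ at -93.20° from the x-axis; with |LZ| = 15.5, Z = (20.55, -28.92). ∠LZC = 61.7° gives ZC at 148.5° from the x-axis; with |ZC| = 28.8, C = (-4.002, -13.88). Then |HC| = |C − H| = 14.44.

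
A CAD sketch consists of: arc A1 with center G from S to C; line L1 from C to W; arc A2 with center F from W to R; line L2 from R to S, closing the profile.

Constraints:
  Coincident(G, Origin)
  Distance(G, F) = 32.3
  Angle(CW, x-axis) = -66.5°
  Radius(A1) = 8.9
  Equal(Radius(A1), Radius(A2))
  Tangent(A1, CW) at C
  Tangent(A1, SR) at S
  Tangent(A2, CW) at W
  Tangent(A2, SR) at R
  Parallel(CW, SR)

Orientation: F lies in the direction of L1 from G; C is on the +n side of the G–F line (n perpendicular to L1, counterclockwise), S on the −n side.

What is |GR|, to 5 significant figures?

33.504

The slot axis is L1's direction at -66.5°, so u = (cos -66.5°, sin -66.5°) = (0.39875, -0.91706) and n = (−sin -66.5°, cos -66.5°) = (0.91706, 0.39875). G is at the origin and F lies 32.3 along u from G, so F = 32.3·u = (12.880, -29.621). Tangency of A1 to both parallel lines with radius 8.9 puts C and S at G ± 8.9·n: C = (8.1618, 3.5489), S = (-8.1618, -3.5489). Equal radii place W and R the same way about F: W = F + 8.9·n = (21.041, -26.072), R = F − 8.9·n = (4.7178, -33.170). Then |GR| = |R − G| = 33.504.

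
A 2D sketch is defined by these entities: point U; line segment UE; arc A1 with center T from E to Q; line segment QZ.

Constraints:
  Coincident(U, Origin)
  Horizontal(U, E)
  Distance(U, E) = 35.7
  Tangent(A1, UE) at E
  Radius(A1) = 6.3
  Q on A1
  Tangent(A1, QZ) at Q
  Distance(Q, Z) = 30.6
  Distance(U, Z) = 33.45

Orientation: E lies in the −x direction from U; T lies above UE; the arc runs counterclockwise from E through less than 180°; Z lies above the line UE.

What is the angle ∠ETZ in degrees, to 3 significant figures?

139°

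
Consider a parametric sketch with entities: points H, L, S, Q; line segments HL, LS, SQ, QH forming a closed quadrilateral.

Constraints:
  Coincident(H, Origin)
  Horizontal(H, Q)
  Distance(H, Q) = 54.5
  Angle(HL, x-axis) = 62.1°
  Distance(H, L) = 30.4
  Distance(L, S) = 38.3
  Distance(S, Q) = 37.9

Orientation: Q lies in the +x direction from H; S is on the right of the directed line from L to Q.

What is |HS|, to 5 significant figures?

21.462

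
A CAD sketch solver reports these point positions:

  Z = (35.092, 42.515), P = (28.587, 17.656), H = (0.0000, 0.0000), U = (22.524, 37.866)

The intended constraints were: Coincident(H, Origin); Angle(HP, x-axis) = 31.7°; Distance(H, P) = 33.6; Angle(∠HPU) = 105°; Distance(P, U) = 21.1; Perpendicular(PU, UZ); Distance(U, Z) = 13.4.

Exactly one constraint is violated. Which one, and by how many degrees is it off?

Perpendicular(PU, UZ) — off by 3.60°.

H = (0.00, 0.00) ✓; HP at 31.70° ✓; |HP| = 33.60 ✓; ∠HPU = 105.0° ✓; |PU| = 21.10 ✓; ∠(PU, UZ) = 86.40° ✗; |UZ| = 13.40 ✓.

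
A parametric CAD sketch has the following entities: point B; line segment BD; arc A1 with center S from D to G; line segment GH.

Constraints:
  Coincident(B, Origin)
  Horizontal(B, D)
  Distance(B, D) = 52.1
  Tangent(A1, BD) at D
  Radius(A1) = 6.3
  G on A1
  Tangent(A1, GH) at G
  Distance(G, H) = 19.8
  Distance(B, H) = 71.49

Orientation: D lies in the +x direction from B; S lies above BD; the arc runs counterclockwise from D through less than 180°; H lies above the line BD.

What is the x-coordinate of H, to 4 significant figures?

69.14

Checks: B.y = 0.00, D.y = 0.00 ✓; |SG| = 6.300 ✓; ∠(SG, GH) = 90.00° ✓; |GH| = 19.80 ✓; |BH| = 71.49 ✓.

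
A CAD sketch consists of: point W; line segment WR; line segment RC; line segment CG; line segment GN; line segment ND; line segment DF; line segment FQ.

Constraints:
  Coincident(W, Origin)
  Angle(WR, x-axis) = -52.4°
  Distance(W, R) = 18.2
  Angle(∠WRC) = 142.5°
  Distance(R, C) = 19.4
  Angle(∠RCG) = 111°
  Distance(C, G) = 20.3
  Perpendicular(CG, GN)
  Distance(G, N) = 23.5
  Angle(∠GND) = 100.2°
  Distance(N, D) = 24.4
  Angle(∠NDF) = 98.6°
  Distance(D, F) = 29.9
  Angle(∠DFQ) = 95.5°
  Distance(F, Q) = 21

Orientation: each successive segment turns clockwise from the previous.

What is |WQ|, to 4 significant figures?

45.32

W is at the origin; WR runs at -52.4° with length 18.2, so R = (11.10, -14.42). ∠WRC = 142.5° gives RC at -89.90° from the x-axis; with |RC| = 19.4, C = (11.14, -33.82). ∠RCG = 111.0° gives CG at -158.9° from the x-axis; with |CG| = 20.3, G = (-7.800, -41.13). CG is perpendicular to GN, so GN runs at 111.1°; with |GN| = 23.5, N = (-16.26, -19.20). ∠GND = 100.2° gives ND at 31.30° from the x-axis; with |ND| = 24.4, D = (4.588, -6.527). ∠NDF = 98.6° gives DF at -50.10° from the x-axis; with |DF| = 29.9, F = (23.77, -29.47). ∠DFQ = 95.5° gives FQ at -134.6° from the x-axis; with |FQ| = 21.0, Q = (9.023, -44.42). Then |WQ| = |Q − W| = 45.32.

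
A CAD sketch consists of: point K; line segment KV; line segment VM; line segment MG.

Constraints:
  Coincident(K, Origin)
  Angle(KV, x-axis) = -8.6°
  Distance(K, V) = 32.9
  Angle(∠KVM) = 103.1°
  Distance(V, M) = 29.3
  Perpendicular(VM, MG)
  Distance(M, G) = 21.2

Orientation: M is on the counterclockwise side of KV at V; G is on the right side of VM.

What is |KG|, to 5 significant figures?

64.699

K is at the origin; KV runs at -8.6° with length 32.9, so V = 32.9·(cos -8.6°, sin -8.6°) = (32.530, -4.9197). ∠KVM = 103.1°, so VM runs at -8.6° + (180° − 103.1°) = 68.300° from the x-axis; with |VM| = 29.3, M = V + 29.3·(cos 68.300°, sin 68.300°) = (43.364, 22.304). VM ⟂ MG; with |MG| = 21.2 on the right of VM, G = M + 21.2·(0.92913, -0.36975) = (63.061, 14.465). Then |KG| = |G − K| = 64.699.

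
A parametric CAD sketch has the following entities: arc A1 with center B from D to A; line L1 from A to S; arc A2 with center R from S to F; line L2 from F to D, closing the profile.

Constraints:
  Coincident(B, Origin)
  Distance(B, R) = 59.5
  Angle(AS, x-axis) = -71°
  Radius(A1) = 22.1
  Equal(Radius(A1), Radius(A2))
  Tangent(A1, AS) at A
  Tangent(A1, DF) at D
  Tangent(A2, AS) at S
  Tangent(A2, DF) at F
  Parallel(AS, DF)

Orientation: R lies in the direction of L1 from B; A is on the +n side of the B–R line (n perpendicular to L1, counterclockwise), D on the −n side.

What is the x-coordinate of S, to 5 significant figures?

40.267

Tangency of A1 to both parallel lines with radius 22.1 puts A and D at B ± 22.1·n: A = (20.896, 7.1951), D = (-20.896, -7.1951). Equal radii place S and F the same way about R: S = R + 22.1·n = (40.267, -49.063), F = R − 22.1·n = (-1.5247, -63.453). So S.x = 40.267.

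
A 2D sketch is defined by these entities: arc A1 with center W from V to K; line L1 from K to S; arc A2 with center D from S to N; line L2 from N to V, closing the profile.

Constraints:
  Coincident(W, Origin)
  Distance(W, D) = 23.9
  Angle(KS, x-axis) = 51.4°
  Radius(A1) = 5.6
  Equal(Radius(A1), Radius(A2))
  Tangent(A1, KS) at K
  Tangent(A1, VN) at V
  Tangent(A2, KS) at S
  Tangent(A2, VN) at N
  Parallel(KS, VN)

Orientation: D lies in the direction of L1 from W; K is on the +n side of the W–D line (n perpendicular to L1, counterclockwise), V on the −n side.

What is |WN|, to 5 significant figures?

24.547

The slot axis is L1's direction at 51.4°, so u = (cos 51.4°, sin 51.4°) = (0.62388, 0.78152) and n = (−sin 51.4°, cos 51.4°) = (-0.78152, 0.62388). W is at the origin and D lies 23.9 along u from W, so D = 23.9·u = (14.911, 18.678). Tangency of A1 to both parallel lines with radius 5.6 puts K and V at W ± 5.6·n: K = (-4.3765, 3.4937), V = (4.3765, -3.4937). Equal radii place S and N the same way about D: S = D + 5.6·n = (10.534, 22.172), N = D − 5.6·n = (19.287, 15.185). Then |WN| = |N − W| = 24.547.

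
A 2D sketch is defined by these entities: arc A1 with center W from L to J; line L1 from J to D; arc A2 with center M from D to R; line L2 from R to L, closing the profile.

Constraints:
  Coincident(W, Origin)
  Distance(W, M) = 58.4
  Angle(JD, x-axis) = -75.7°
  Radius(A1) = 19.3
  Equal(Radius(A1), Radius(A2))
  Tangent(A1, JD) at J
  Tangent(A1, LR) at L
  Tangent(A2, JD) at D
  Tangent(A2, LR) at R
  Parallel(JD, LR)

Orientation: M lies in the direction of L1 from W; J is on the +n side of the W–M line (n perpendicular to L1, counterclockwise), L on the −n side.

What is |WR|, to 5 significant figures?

61.507

The slot axis is L1's direction at -75.7°, so u = (cos -75.7°, sin -75.7°) = (0.24700, -0.96902) and n = (−sin -75.7°, cos -75.7°) = (0.96902, 0.24700). W is at the origin and M lies 58.4 along u from W, so M = 58.4·u = (14.425, -56.591). Tangency of A1 to both parallel lines with radius 19.3 puts J and L at W ± 19.3·n: J = (18.702, 4.7671), L = (-18.702, -4.7671). Equal radii place D and R the same way about M: D = M + 19.3·n = (33.127, -51.823), R = M − 19.3·n = (-4.2773, -61.358). Then |WR| = |R − W| = 61.507.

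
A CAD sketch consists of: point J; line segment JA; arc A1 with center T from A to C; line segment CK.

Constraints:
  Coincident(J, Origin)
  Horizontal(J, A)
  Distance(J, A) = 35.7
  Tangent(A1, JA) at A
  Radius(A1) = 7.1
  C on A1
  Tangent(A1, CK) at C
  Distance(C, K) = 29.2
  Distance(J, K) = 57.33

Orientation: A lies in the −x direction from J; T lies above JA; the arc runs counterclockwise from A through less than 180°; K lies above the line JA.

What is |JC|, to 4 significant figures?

31.54

Checks: J = (0.00, 0.00) ✓; |TC| = 7.100 ✓; ∠(TC, CK) = 90.00° ✓; |CK| = 29.20 ✓; |JK| = 57.33 ✓.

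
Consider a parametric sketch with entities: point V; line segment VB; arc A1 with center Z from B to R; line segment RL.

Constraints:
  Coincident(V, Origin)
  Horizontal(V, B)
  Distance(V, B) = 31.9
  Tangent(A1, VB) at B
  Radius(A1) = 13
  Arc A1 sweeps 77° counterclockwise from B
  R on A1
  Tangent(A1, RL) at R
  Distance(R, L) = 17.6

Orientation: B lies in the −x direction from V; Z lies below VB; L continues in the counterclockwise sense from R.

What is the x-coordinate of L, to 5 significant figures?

-48.526

V is at the origin; VB is horizontal with |VB| = 31.9 and B on the −x side, so B = (-31.900, 0.0000). A1 meets VB tangentially, so ZB is at right angles to VB, so Z = B + (0, -13) = (-31.900, -13.000). On A1, B sits at bearing 90° from Z; a 77° counterclockwise sweep puts R at bearing 167°, so R = Z + 13.0·(cos 167°, sin 167°) = (-44.567, -10.076). Tangency of A1 to RL means the radius ZR is perpendicular to RL, so RL runs along (−sin 167°, cos 167°); with |RL| = 17.6, L = (-48.526, -27.225). So L.x = -48.526.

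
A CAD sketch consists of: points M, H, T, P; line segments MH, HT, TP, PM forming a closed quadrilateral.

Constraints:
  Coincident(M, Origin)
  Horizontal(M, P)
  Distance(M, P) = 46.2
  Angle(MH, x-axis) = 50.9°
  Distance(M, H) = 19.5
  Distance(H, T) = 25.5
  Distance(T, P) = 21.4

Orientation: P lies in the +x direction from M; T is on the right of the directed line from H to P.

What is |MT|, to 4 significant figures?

26.61

M is at the origin; MP is horizontal with |MP| = 46.2 and P in +x, so P = (46.2, 0). MH runs at 50.9° with |MH| = 19.5, so H = (12.30, 15.13). T is determined by |HT| = 25.5 and |TP| = 21.4 together: it lies at the intersection of circle(H, 25.5) and circle(P, 21.4). With |HP| = 37.13, the foot of the radical line on HP is 21.15 from H and the perpendicular offset is √(25.5² − 21.15²) = 14.24. Taking the right-of-HP solution: T = (25.81, -6.494).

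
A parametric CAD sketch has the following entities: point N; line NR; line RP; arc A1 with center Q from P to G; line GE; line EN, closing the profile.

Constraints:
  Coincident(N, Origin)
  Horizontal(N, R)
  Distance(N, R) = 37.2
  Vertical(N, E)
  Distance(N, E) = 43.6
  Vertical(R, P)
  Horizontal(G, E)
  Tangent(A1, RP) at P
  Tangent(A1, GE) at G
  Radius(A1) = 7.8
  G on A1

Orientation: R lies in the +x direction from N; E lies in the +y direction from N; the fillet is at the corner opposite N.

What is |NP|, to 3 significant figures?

51.6

N is at the origin; N and R share the same y with |NR| = 37.2 and R on the +x side, so R = (37.2, 0.00). NE is vertical with |NE| = 43.6 and E on the +y side, so E = (0.00, 43.6). The virtual corner opposite N is at (37.2, 43.6). Tangency of A1 to RP means the radius QP is perpendicular to RP and tangency of A1 to GE means the radius QG is perpendicular to GE, with radius 7.8, so the center Q sits 7.8 in from both sides at Q = (29.4, 35.8). That places the tangent points at P = (37.2, 35.8) on RP and G = (29.4, 43.6) on GE. Then |NP| = |P − N| = 51.6.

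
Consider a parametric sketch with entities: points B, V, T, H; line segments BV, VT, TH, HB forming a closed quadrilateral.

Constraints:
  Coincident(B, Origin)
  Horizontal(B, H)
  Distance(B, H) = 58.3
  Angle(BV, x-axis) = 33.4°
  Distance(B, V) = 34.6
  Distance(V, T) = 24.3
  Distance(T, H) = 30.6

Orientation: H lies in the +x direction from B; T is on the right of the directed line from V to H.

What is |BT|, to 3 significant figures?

28.6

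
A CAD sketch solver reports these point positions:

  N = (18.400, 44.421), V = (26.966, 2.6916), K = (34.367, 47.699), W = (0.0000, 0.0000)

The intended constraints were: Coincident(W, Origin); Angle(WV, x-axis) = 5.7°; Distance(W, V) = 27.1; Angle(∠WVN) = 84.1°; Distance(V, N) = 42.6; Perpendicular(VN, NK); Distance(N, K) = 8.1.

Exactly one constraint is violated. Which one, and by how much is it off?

Distance(N, K) = 8.1 — off by 8.20.

W = (0.00, 0.00) ✓; WV at 5.700° ✓; |WV| = 27.10 ✓; ∠WVN = 84.10° ✓; |VN| = 42.60 ✓; ∠(VN, NK) = 90.00° ✓; |NK| = 16.30 ✗.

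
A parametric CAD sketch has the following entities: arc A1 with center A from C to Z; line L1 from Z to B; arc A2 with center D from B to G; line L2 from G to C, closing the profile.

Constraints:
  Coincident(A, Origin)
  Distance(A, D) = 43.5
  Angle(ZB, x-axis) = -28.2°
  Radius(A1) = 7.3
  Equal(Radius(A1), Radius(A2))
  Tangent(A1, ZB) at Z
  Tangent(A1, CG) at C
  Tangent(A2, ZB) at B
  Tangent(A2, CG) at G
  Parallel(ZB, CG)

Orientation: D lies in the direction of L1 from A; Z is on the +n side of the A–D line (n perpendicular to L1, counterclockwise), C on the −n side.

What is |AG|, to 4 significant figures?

44.11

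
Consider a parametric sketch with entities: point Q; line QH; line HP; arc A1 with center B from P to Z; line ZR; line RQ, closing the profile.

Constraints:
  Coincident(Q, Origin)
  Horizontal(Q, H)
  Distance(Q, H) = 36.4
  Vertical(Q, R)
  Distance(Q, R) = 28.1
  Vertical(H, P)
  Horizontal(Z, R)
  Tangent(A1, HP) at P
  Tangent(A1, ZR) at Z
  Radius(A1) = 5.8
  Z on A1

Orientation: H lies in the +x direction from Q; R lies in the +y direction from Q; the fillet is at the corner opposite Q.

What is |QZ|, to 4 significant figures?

41.54

The virtual corner opposite Q is at (36.40, 28.10). Since A1 is tangent to HP there, BP ⟂ HP and since A1 is tangent to ZR there, BZ ⟂ ZR, with radius 5.8, so the center B sits 5.8 in from both sides at B = (30.60, 22.30). That places the tangent points at P = (36.40, 22.30) on HP and Z = (30.60, 28.10) on ZR. Then |QZ| = |Z − Q| = 41.54.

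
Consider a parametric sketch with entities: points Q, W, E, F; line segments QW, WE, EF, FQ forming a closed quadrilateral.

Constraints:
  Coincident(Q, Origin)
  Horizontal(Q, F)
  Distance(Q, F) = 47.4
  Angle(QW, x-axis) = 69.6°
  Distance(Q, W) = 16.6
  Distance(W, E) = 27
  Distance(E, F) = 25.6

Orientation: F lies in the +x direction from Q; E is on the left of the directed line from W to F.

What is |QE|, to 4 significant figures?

38.35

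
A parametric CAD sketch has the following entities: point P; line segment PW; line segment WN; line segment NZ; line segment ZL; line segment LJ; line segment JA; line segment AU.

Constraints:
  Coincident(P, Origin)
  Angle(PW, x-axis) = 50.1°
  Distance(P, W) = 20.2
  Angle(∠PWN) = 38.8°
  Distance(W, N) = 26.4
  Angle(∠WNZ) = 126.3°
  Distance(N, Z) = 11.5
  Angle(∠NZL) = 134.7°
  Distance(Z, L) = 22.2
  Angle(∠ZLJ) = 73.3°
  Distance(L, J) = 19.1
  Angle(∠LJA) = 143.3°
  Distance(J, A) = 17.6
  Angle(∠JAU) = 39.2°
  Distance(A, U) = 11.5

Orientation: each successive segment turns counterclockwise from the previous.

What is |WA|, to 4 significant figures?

8.521

P is at the origin; PW runs at 50.1° with length 20.2, so W = (12.96, 15.50). ∠PWN = 38.8° gives WN at -168.7° from the x-axis; with |WN| = 26.4, N = (-12.93, 10.32). ∠WNZ = 126.3° gives NZ at -115.0° from the x-axis; with |NZ| = 11.5, Z = (-17.79, -0.09878). ∠NZL = 134.7° gives ZL at -69.70° from the x-axis; with |ZL| = 22.2, L = (-10.09, -20.92). ∠ZLJ = 73.3° gives LJ at 37.00° from the x-axis; with |LJ| = 19.1, J = (5.165, -9.425). ∠LJA = 143.3° gives JA at 73.70° from the x-axis; with |JA| = 17.6, A = (10.10, 7.467). Then |WA| = |A − W| = 8.521.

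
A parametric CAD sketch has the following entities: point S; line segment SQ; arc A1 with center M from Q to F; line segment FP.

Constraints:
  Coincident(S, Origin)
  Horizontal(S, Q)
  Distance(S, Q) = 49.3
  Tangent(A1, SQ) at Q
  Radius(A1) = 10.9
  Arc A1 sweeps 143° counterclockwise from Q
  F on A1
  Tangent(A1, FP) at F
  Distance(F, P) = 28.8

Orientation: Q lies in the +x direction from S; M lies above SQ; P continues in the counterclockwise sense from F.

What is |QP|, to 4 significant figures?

40.43

On A1, Q sits at bearing -90° from M; a 143° counterclockwise sweep puts F at bearing 53°, so F = M + 10.9·(cos 53°, sin 53°) = (55.86, 19.61). Since A1 is tangent to FP there, MF ⟂ FP, so FP runs along (−sin 53°, cos 53°); with |FP| = 28.8, P = (32.86, 36.94). Then |QP| = |P − Q| = 40.43.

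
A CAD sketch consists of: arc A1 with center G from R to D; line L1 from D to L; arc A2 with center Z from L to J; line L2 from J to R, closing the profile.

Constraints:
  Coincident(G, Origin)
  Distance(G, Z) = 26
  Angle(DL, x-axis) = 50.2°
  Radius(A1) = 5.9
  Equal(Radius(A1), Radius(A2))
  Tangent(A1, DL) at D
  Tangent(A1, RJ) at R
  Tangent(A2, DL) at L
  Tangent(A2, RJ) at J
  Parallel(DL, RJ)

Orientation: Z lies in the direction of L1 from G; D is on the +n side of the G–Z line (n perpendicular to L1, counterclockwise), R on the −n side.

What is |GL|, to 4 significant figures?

26.66

The slot axis is L1's direction at 50.2°, so u = (cos 50.2°, sin 50.2°) = (0.6401, 0.7683) and n = (−sin 50.2°, cos 50.2°) = (-0.7683, 0.6401). G is at the origin and Z lies 26.0 along u from G, so Z = 26.0·u = (16.64, 19.98). Tangency of A1 to both parallel lines with radius 5.9 puts D and R at G ± 5.9·n: D = (-4.533, 3.777), R = (4.533, -3.777). Equal radii place L and J the same way about Z: L = Z + 5.9·n = (12.11, 23.75), J = Z − 5.9·n = (21.18, 16.20). Then |GL| = |L − G| = 26.66.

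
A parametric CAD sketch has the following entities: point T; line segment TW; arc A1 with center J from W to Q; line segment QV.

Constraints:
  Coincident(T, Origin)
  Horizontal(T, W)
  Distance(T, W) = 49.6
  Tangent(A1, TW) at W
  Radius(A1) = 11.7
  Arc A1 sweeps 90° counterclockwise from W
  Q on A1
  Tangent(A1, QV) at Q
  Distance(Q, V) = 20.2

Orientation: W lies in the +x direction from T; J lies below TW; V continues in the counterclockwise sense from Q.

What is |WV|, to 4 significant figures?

33.98

T is at the origin; T and W share the same y with |TW| = 49.6 and W on the +x side, so W = (49.60, 0.000). Tangency of A1 to TW means the radius JW is perpendicular to TW, so J = W + (0, -11.7) = (49.60, -11.70). On A1, W sits at bearing 90° from J; a 90° counterclockwise sweep puts Q at bearing 180°, so Q = J + 11.7·(cos 180°, sin 180°) = (37.90, -11.70). Since A1 is tangent to QV there, JQ ⟂ QV, so QV runs along (−sin 180°, cos 180°); with |QV| = 20.2, V = (37.90, -31.90). Then |WV| = |V − W| = 33.98.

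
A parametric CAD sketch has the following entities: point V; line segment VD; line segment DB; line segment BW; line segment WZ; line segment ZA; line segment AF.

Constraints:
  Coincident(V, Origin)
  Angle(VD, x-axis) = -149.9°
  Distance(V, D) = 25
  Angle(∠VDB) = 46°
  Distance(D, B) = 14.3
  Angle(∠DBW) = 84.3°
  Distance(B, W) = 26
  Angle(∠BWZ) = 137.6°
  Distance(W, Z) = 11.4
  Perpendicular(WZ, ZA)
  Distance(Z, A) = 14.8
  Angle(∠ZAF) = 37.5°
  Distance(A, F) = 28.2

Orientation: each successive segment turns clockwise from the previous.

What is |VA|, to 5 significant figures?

24.433

V is at the origin; VD runs at -149.9° with length 25.0, so D = (-21.629, -12.538). ∠VDB = 46.0° gives DB at 76.100° from the x-axis; with |DB| = 14.3, B = (-18.194, 1.3435). ∠DBW = 84.3° gives BW at -19.600° from the x-axis; with |BW| = 26.0, W = (6.3000, -7.3783). ∠BWZ = 137.6° gives WZ at -62.000° from the x-axis; with |WZ| = 11.4, Z = (11.652, -17.444). WZ ⟂ ZA, so ZA runs at -152.00°; with |ZA| = 14.8, A = (-1.4157, -24.392). Then |VA| = |A − V| = 24.433.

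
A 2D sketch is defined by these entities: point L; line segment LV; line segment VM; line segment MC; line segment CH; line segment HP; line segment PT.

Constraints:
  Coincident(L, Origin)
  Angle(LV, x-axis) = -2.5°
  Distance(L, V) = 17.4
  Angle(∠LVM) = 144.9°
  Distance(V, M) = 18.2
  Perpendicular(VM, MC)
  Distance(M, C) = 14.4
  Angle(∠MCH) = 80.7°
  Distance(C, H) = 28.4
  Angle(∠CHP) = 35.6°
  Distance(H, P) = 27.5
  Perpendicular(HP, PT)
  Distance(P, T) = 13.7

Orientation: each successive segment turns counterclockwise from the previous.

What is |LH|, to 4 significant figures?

4.413

L is at the origin; LV runs at -2.5° with length 17.4, so V = (17.38, -0.7590). ∠LVM = 144.9° gives VM at 32.60° from the x-axis; with |VM| = 18.2, M = (32.72, 9.047). The perpendicularity gives MC at right angles to VM, so MC runs at 122.6°; with |MC| = 14.4, C = (24.96, 21.18). ∠MCH = 80.7° gives CH at -138.1° from the x-axis; with |CH| = 28.4, H = (3.819, 2.212). Then |LH| = |H − L| = 4.413.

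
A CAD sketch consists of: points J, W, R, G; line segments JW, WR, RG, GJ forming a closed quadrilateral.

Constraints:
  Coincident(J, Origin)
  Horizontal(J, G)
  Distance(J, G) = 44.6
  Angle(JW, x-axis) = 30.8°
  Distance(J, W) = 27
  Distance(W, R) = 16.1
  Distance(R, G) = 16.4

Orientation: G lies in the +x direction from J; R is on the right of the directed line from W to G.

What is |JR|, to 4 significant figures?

28.30

Checks: |WR| = 16.10 ✓; |RG| = 16.40 ✓.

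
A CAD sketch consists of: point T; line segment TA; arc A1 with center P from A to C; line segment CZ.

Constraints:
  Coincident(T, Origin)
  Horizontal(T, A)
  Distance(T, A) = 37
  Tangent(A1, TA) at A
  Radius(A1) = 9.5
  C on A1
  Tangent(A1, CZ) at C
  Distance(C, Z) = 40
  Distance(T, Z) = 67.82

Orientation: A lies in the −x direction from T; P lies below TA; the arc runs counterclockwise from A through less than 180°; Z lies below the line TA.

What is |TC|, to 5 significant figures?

47.469

Checks: T = (0.00, 0.00) ✓; |PC| = 9.500 ✓; ∠(PC, CZ) = 90.00° ✓; |CZ| = 40.00 ✓; |TZ| = 67.82 ✓.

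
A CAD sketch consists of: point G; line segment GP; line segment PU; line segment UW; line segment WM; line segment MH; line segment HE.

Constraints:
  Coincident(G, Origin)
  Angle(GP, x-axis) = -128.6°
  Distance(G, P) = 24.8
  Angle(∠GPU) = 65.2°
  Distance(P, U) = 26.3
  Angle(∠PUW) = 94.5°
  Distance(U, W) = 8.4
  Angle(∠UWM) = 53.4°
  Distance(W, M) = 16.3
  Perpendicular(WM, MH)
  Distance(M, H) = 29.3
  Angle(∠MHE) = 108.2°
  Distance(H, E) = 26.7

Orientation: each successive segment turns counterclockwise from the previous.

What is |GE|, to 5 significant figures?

60.456

G is at the origin; GP runs at -128.6° with length 24.8, so P = (-15.472, -19.382). ∠GPU = 65.2° gives PU at -13.800° from the x-axis; with |PU| = 26.3, U = (10.069, -25.655). ∠PUW = 94.5° gives UW at 71.700° from the x-axis; with |UW| = 8.4, W = (12.706, -17.680). ∠UWM = 53.4° gives WM at -161.70° from the x-axis; with |WM| = 16.3, M = (-2.7695, -22.798). The perpendicularity gives MH at right angles to WM, so MH runs at -71.700°; with |MH| = 29.3, H = (6.4305, -50.616). ∠MHE = 108.2° gives HE at 0.10000° from the x-axis; with |HE| = 26.7, E = (33.130, -50.570). Then |GE| = |E − G| = 60.456.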